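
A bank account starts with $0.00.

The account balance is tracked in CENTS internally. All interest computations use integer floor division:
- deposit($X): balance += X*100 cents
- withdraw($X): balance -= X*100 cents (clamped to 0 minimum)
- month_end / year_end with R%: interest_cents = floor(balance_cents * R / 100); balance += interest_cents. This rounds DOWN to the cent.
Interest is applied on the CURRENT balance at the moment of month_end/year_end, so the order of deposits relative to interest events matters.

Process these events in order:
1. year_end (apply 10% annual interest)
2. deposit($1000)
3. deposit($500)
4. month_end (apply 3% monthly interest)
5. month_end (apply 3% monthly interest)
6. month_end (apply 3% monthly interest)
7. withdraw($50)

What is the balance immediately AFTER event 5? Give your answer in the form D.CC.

Answer: 1591.35

Derivation:
After 1 (year_end (apply 10% annual interest)): balance=$0.00 total_interest=$0.00
After 2 (deposit($1000)): balance=$1000.00 total_interest=$0.00
After 3 (deposit($500)): balance=$1500.00 total_interest=$0.00
After 4 (month_end (apply 3% monthly interest)): balance=$1545.00 total_interest=$45.00
After 5 (month_end (apply 3% monthly interest)): balance=$1591.35 total_interest=$91.35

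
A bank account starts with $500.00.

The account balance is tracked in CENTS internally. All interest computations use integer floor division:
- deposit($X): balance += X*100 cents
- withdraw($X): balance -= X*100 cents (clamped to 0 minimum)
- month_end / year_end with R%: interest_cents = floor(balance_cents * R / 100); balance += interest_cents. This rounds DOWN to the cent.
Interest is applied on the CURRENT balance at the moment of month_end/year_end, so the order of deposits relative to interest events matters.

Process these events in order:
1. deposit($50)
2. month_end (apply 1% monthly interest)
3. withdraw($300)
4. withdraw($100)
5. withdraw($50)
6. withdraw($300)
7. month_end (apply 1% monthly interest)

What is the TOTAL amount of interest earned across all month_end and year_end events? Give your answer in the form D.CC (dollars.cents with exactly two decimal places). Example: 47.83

Answer: 5.50

Derivation:
After 1 (deposit($50)): balance=$550.00 total_interest=$0.00
After 2 (month_end (apply 1% monthly interest)): balance=$555.50 total_interest=$5.50
After 3 (withdraw($300)): balance=$255.50 total_interest=$5.50
After 4 (withdraw($100)): balance=$155.50 total_interest=$5.50
After 5 (withdraw($50)): balance=$105.50 total_interest=$5.50
After 6 (withdraw($300)): balance=$0.00 total_interest=$5.50
After 7 (month_end (apply 1% monthly interest)): balance=$0.00 total_interest=$5.50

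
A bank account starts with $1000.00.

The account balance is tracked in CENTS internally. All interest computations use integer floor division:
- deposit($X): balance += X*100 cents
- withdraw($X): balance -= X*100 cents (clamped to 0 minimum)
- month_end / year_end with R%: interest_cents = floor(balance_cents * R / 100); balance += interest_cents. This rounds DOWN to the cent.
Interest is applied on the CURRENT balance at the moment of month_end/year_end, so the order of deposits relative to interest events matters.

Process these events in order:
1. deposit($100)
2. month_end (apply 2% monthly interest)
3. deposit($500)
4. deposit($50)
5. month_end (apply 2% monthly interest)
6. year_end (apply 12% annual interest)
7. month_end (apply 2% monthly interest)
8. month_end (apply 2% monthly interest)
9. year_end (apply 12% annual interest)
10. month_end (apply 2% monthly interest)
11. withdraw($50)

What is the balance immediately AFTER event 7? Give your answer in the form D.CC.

After 1 (deposit($100)): balance=$1100.00 total_interest=$0.00
After 2 (month_end (apply 2% monthly interest)): balance=$1122.00 total_interest=$22.00
After 3 (deposit($500)): balance=$1622.00 total_interest=$22.00
After 4 (deposit($50)): balance=$1672.00 total_interest=$22.00
After 5 (month_end (apply 2% monthly interest)): balance=$1705.44 total_interest=$55.44
After 6 (year_end (apply 12% annual interest)): balance=$1910.09 total_interest=$260.09
After 7 (month_end (apply 2% monthly interest)): balance=$1948.29 total_interest=$298.29

Answer: 1948.29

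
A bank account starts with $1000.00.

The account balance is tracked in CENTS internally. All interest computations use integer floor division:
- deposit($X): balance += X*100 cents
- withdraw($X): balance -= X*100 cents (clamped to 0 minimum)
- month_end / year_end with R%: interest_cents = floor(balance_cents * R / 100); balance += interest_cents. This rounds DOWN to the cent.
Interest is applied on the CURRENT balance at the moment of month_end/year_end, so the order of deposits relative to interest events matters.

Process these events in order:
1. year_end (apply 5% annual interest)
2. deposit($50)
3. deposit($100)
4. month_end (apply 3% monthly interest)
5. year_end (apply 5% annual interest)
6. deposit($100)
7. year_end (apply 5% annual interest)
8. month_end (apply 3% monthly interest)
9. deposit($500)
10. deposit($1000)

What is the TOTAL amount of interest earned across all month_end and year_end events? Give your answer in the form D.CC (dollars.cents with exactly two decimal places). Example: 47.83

After 1 (year_end (apply 5% annual interest)): balance=$1050.00 total_interest=$50.00
After 2 (deposit($50)): balance=$1100.00 total_interest=$50.00
After 3 (deposit($100)): balance=$1200.00 total_interest=$50.00
After 4 (month_end (apply 3% monthly interest)): balance=$1236.00 total_interest=$86.00
After 5 (year_end (apply 5% annual interest)): balance=$1297.80 total_interest=$147.80
After 6 (deposit($100)): balance=$1397.80 total_interest=$147.80
After 7 (year_end (apply 5% annual interest)): balance=$1467.69 total_interest=$217.69
After 8 (month_end (apply 3% monthly interest)): balance=$1511.72 total_interest=$261.72
After 9 (deposit($500)): balance=$2011.72 total_interest=$261.72
After 10 (deposit($1000)): balance=$3011.72 total_interest=$261.72

Answer: 261.72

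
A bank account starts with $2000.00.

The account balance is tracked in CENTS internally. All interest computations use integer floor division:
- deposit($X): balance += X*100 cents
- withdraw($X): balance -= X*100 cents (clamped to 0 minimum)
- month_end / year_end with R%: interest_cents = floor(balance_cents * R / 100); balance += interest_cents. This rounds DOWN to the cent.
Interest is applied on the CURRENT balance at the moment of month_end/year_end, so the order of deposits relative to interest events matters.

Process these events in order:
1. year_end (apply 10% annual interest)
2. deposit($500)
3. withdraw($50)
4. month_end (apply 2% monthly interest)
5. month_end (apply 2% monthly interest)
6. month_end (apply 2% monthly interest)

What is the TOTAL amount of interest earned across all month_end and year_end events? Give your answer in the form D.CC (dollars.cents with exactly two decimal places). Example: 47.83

After 1 (year_end (apply 10% annual interest)): balance=$2200.00 total_interest=$200.00
After 2 (deposit($500)): balance=$2700.00 total_interest=$200.00
After 3 (withdraw($50)): balance=$2650.00 total_interest=$200.00
After 4 (month_end (apply 2% monthly interest)): balance=$2703.00 total_interest=$253.00
After 5 (month_end (apply 2% monthly interest)): balance=$2757.06 total_interest=$307.06
After 6 (month_end (apply 2% monthly interest)): balance=$2812.20 total_interest=$362.20

Answer: 362.20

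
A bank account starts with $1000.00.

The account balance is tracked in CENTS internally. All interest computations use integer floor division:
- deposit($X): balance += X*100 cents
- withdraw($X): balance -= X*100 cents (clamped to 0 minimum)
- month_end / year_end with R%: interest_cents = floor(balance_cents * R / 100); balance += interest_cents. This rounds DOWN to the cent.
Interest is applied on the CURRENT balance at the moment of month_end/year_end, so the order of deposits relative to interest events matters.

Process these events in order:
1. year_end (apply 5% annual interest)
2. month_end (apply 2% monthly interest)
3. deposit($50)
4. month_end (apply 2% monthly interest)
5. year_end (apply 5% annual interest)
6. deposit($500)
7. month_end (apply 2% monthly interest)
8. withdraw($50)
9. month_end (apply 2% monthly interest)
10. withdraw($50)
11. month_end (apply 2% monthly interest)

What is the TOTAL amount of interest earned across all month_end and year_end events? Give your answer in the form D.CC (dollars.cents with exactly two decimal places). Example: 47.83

After 1 (year_end (apply 5% annual interest)): balance=$1050.00 total_interest=$50.00
After 2 (month_end (apply 2% monthly interest)): balance=$1071.00 total_interest=$71.00
After 3 (deposit($50)): balance=$1121.00 total_interest=$71.00
After 4 (month_end (apply 2% monthly interest)): balance=$1143.42 total_interest=$93.42
After 5 (year_end (apply 5% annual interest)): balance=$1200.59 total_interest=$150.59
After 6 (deposit($500)): balance=$1700.59 total_interest=$150.59
After 7 (month_end (apply 2% monthly interest)): balance=$1734.60 total_interest=$184.60
After 8 (withdraw($50)): balance=$1684.60 total_interest=$184.60
After 9 (month_end (apply 2% monthly interest)): balance=$1718.29 total_interest=$218.29
After 10 (withdraw($50)): balance=$1668.29 total_interest=$218.29
After 11 (month_end (apply 2% monthly interest)): balance=$1701.65 total_interest=$251.65

Answer: 251.65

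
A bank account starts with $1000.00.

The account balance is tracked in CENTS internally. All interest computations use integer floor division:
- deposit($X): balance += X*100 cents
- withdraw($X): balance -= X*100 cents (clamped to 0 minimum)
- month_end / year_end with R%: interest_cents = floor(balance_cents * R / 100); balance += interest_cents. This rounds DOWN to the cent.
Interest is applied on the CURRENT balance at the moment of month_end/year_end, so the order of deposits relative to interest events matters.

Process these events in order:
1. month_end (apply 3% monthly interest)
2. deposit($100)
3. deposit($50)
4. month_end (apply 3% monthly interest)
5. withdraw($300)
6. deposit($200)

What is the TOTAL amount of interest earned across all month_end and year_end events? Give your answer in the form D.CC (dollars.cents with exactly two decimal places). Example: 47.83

After 1 (month_end (apply 3% monthly interest)): balance=$1030.00 total_interest=$30.00
After 2 (deposit($100)): balance=$1130.00 total_interest=$30.00
After 3 (deposit($50)): balance=$1180.00 total_interest=$30.00
After 4 (month_end (apply 3% monthly interest)): balance=$1215.40 total_interest=$65.40
After 5 (withdraw($300)): balance=$915.40 total_interest=$65.40
After 6 (deposit($200)): balance=$1115.40 total_interest=$65.40

Answer: 65.40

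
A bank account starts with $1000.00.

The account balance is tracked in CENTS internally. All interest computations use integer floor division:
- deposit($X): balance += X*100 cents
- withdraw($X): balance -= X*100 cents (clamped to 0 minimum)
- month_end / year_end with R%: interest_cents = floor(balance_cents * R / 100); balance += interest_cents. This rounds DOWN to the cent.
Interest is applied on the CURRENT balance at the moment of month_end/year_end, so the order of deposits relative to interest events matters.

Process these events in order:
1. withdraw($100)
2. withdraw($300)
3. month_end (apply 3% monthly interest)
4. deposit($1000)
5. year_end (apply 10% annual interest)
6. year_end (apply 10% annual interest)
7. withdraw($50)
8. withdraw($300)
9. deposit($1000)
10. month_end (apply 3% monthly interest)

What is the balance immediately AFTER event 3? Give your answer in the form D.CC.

Answer: 618.00

Derivation:
After 1 (withdraw($100)): balance=$900.00 total_interest=$0.00
After 2 (withdraw($300)): balance=$600.00 total_interest=$0.00
After 3 (month_end (apply 3% monthly interest)): balance=$618.00 total_interest=$18.00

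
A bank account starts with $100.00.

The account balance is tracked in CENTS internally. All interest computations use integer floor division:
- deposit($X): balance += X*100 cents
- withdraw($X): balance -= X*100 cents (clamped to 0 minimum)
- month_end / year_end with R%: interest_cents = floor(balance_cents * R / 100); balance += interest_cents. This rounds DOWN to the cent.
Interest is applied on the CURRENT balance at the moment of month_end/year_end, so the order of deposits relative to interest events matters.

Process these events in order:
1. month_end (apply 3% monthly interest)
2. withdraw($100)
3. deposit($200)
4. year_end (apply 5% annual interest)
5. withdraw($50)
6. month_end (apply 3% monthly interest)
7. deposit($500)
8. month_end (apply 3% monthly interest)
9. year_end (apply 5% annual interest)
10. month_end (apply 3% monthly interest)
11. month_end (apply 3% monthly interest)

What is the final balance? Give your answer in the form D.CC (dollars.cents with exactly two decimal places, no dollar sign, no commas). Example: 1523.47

Answer: 766.47

Derivation:
After 1 (month_end (apply 3% monthly interest)): balance=$103.00 total_interest=$3.00
After 2 (withdraw($100)): balance=$3.00 total_interest=$3.00
After 3 (deposit($200)): balance=$203.00 total_interest=$3.00
After 4 (year_end (apply 5% annual interest)): balance=$213.15 total_interest=$13.15
After 5 (withdraw($50)): balance=$163.15 total_interest=$13.15
After 6 (month_end (apply 3% monthly interest)): balance=$168.04 total_interest=$18.04
After 7 (deposit($500)): balance=$668.04 total_interest=$18.04
After 8 (month_end (apply 3% monthly interest)): balance=$688.08 total_interest=$38.08
After 9 (year_end (apply 5% annual interest)): balance=$722.48 total_interest=$72.48
After 10 (month_end (apply 3% monthly interest)): balance=$744.15 total_interest=$94.15
After 11 (month_end (apply 3% monthly interest)): balance=$766.47 total_interest=$116.47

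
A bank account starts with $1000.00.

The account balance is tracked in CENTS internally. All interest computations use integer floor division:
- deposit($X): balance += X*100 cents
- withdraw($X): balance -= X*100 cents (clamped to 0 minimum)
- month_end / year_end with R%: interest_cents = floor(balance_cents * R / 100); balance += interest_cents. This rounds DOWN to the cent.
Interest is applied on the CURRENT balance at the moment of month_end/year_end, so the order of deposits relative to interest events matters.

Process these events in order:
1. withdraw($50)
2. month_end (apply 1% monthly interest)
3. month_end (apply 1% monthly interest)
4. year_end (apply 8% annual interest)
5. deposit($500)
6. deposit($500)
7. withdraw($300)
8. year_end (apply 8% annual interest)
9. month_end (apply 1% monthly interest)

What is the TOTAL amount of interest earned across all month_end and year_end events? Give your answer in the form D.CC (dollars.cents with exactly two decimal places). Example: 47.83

Answer: 255.19

Derivation:
After 1 (withdraw($50)): balance=$950.00 total_interest=$0.00
After 2 (month_end (apply 1% monthly interest)): balance=$959.50 total_interest=$9.50
After 3 (month_end (apply 1% monthly interest)): balance=$969.09 total_interest=$19.09
After 4 (year_end (apply 8% annual interest)): balance=$1046.61 total_interest=$96.61
After 5 (deposit($500)): balance=$1546.61 total_interest=$96.61
After 6 (deposit($500)): balance=$2046.61 total_interest=$96.61
After 7 (withdraw($300)): balance=$1746.61 total_interest=$96.61
After 8 (year_end (apply 8% annual interest)): balance=$1886.33 total_interest=$236.33
After 9 (month_end (apply 1% monthly interest)): balance=$1905.19 total_interest=$255.19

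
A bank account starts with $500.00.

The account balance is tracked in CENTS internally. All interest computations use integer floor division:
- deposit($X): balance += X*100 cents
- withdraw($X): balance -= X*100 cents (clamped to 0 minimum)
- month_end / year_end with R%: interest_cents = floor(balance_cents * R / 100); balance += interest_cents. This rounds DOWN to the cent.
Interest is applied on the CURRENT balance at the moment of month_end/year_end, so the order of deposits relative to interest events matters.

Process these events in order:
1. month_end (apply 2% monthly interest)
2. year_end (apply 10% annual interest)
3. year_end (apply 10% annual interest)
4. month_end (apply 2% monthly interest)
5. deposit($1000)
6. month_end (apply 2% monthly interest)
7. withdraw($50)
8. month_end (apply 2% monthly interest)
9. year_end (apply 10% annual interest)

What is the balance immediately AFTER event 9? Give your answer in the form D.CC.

Answer: 1808.68

Derivation:
After 1 (month_end (apply 2% monthly interest)): balance=$510.00 total_interest=$10.00
After 2 (year_end (apply 10% annual interest)): balance=$561.00 total_interest=$61.00
After 3 (year_end (apply 10% annual interest)): balance=$617.10 total_interest=$117.10
After 4 (month_end (apply 2% monthly interest)): balance=$629.44 total_interest=$129.44
After 5 (deposit($1000)): balance=$1629.44 total_interest=$129.44
After 6 (month_end (apply 2% monthly interest)): balance=$1662.02 total_interest=$162.02
After 7 (withdraw($50)): balance=$1612.02 total_interest=$162.02
After 8 (month_end (apply 2% monthly interest)): balance=$1644.26 total_interest=$194.26
After 9 (year_end (apply 10% annual interest)): balance=$1808.68 total_interest=$358.68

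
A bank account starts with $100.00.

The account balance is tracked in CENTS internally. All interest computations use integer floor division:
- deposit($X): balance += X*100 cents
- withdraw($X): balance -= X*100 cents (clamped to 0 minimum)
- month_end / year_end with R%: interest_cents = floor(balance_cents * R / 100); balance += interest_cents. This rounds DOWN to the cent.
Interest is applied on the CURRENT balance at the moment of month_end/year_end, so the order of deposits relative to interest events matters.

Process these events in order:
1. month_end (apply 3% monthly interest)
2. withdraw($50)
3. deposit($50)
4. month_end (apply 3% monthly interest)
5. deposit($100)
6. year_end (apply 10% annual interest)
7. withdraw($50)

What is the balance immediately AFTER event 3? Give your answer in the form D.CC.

Answer: 103.00

Derivation:
After 1 (month_end (apply 3% monthly interest)): balance=$103.00 total_interest=$3.00
After 2 (withdraw($50)): balance=$53.00 total_interest=$3.00
After 3 (deposit($50)): balance=$103.00 total_interest=$3.00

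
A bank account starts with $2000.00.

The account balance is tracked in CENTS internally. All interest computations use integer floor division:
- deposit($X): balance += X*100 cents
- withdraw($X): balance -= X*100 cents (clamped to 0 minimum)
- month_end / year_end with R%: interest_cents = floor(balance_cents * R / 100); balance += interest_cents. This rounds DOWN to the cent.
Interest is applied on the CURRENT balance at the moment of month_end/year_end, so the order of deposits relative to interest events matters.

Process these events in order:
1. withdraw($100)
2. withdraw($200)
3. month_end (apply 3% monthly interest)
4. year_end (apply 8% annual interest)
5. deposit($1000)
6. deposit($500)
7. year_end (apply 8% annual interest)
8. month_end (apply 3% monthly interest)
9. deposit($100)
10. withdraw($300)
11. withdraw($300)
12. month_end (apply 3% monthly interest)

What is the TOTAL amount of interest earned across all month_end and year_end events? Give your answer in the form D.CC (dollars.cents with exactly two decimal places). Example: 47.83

Answer: 670.39

Derivation:
After 1 (withdraw($100)): balance=$1900.00 total_interest=$0.00
After 2 (withdraw($200)): balance=$1700.00 total_interest=$0.00
After 3 (month_end (apply 3% monthly interest)): balance=$1751.00 total_interest=$51.00
After 4 (year_end (apply 8% annual interest)): balance=$1891.08 total_interest=$191.08
After 5 (deposit($1000)): balance=$2891.08 total_interest=$191.08
After 6 (deposit($500)): balance=$3391.08 total_interest=$191.08
After 7 (year_end (apply 8% annual interest)): balance=$3662.36 total_interest=$462.36
After 8 (month_end (apply 3% monthly interest)): balance=$3772.23 total_interest=$572.23
After 9 (deposit($100)): balance=$3872.23 total_interest=$572.23
After 10 (withdraw($300)): balance=$3572.23 total_interest=$572.23
After 11 (withdraw($300)): balance=$3272.23 total_interest=$572.23
After 12 (month_end (apply 3% monthly interest)): balance=$3370.39 total_interest=$670.39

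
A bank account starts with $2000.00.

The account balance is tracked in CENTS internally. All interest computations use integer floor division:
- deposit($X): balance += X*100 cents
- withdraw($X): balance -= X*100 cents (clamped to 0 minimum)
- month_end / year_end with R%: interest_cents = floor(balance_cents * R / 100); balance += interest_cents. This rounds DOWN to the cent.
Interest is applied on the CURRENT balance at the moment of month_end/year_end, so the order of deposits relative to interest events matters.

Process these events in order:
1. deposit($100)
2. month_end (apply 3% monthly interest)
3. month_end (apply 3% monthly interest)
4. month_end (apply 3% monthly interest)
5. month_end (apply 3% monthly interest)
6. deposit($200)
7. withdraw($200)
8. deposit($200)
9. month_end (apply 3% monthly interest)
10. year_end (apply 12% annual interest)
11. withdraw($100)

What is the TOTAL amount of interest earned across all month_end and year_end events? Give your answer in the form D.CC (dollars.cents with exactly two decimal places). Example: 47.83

Answer: 657.31

Derivation:
After 1 (deposit($100)): balance=$2100.00 total_interest=$0.00
After 2 (month_end (apply 3% monthly interest)): balance=$2163.00 total_interest=$63.00
After 3 (month_end (apply 3% monthly interest)): balance=$2227.89 total_interest=$127.89
After 4 (month_end (apply 3% monthly interest)): balance=$2294.72 total_interest=$194.72
After 5 (month_end (apply 3% monthly interest)): balance=$2363.56 total_interest=$263.56
After 6 (deposit($200)): balance=$2563.56 total_interest=$263.56
After 7 (withdraw($200)): balance=$2363.56 total_interest=$263.56
After 8 (deposit($200)): balance=$2563.56 total_interest=$263.56
After 9 (month_end (apply 3% monthly interest)): balance=$2640.46 total_interest=$340.46
After 10 (year_end (apply 12% annual interest)): balance=$2957.31 total_interest=$657.31
After 11 (withdraw($100)): balance=$2857.31 total_interest=$657.31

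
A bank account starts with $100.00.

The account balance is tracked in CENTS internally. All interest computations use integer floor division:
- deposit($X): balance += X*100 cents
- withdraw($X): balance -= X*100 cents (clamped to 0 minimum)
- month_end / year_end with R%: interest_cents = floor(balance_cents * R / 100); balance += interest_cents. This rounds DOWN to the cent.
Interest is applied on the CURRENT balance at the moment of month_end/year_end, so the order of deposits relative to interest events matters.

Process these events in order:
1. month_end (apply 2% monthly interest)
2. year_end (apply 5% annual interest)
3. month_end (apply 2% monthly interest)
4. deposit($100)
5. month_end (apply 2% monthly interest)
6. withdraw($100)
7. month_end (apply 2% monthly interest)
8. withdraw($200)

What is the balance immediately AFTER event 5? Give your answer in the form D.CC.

Answer: 213.42

Derivation:
After 1 (month_end (apply 2% monthly interest)): balance=$102.00 total_interest=$2.00
After 2 (year_end (apply 5% annual interest)): balance=$107.10 total_interest=$7.10
After 3 (month_end (apply 2% monthly interest)): balance=$109.24 total_interest=$9.24
After 4 (deposit($100)): balance=$209.24 total_interest=$9.24
After 5 (month_end (apply 2% monthly interest)): balance=$213.42 total_interest=$13.42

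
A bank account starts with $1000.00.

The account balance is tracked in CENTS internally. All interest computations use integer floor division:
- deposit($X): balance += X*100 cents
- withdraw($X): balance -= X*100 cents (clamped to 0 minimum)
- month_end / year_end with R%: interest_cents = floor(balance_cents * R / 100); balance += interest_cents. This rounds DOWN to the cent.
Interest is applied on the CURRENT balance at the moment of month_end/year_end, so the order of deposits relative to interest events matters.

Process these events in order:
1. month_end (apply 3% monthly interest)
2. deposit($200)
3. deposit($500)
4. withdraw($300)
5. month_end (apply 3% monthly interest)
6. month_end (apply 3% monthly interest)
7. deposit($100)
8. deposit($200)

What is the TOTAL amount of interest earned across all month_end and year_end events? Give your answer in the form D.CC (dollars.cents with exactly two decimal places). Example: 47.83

After 1 (month_end (apply 3% monthly interest)): balance=$1030.00 total_interest=$30.00
After 2 (deposit($200)): balance=$1230.00 total_interest=$30.00
After 3 (deposit($500)): balance=$1730.00 total_interest=$30.00
After 4 (withdraw($300)): balance=$1430.00 total_interest=$30.00
After 5 (month_end (apply 3% monthly interest)): balance=$1472.90 total_interest=$72.90
After 6 (month_end (apply 3% monthly interest)): balance=$1517.08 total_interest=$117.08
After 7 (deposit($100)): balance=$1617.08 total_interest=$117.08
After 8 (deposit($200)): balance=$1817.08 total_interest=$117.08

Answer: 117.08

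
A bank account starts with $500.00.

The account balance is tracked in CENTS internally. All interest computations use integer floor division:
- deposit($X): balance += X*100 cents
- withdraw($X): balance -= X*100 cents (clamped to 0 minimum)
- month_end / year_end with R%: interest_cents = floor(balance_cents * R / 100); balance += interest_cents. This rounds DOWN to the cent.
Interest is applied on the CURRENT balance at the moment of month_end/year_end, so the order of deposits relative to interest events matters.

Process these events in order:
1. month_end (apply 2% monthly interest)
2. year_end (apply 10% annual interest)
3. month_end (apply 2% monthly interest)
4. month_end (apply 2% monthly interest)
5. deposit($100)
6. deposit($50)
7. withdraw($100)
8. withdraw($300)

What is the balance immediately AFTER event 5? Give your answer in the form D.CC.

After 1 (month_end (apply 2% monthly interest)): balance=$510.00 total_interest=$10.00
After 2 (year_end (apply 10% annual interest)): balance=$561.00 total_interest=$61.00
After 3 (month_end (apply 2% monthly interest)): balance=$572.22 total_interest=$72.22
After 4 (month_end (apply 2% monthly interest)): balance=$583.66 total_interest=$83.66
After 5 (deposit($100)): balance=$683.66 total_interest=$83.66

Answer: 683.66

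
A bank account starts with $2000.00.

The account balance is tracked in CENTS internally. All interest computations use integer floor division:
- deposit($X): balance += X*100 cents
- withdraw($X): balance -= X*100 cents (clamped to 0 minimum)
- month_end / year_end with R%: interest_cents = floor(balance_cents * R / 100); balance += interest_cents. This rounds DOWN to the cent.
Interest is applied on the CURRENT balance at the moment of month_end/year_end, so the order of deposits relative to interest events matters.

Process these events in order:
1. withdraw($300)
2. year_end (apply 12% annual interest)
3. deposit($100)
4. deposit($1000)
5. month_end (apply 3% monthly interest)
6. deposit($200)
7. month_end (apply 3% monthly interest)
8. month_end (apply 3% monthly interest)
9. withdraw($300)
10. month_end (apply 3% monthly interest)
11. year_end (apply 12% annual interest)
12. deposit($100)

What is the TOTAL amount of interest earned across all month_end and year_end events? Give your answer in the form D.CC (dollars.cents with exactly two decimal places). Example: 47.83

Answer: 985.42

Derivation:
After 1 (withdraw($300)): balance=$1700.00 total_interest=$0.00
After 2 (year_end (apply 12% annual interest)): balance=$1904.00 total_interest=$204.00
After 3 (deposit($100)): balance=$2004.00 total_interest=$204.00
After 4 (deposit($1000)): balance=$3004.00 total_interest=$204.00
After 5 (month_end (apply 3% monthly interest)): balance=$3094.12 total_interest=$294.12
After 6 (deposit($200)): balance=$3294.12 total_interest=$294.12
After 7 (month_end (apply 3% monthly interest)): balance=$3392.94 total_interest=$392.94
After 8 (month_end (apply 3% monthly interest)): balance=$3494.72 total_interest=$494.72
After 9 (withdraw($300)): balance=$3194.72 total_interest=$494.72
After 10 (month_end (apply 3% monthly interest)): balance=$3290.56 total_interest=$590.56
After 11 (year_end (apply 12% annual interest)): balance=$3685.42 total_interest=$985.42
After 12 (deposit($100)): balance=$3785.42 total_interest=$985.42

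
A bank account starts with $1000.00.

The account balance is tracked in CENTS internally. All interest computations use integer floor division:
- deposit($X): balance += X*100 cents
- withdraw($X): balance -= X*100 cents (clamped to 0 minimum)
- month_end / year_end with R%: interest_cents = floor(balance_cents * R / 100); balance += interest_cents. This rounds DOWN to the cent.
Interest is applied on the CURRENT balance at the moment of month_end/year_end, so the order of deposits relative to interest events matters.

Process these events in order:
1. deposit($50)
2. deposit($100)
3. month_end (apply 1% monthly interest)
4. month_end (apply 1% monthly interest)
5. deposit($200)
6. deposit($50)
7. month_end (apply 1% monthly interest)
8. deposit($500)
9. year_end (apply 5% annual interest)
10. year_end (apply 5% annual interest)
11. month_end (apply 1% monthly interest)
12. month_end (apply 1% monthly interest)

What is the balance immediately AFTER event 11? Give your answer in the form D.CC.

After 1 (deposit($50)): balance=$1050.00 total_interest=$0.00
After 2 (deposit($100)): balance=$1150.00 total_interest=$0.00
After 3 (month_end (apply 1% monthly interest)): balance=$1161.50 total_interest=$11.50
After 4 (month_end (apply 1% monthly interest)): balance=$1173.11 total_interest=$23.11
After 5 (deposit($200)): balance=$1373.11 total_interest=$23.11
After 6 (deposit($50)): balance=$1423.11 total_interest=$23.11
After 7 (month_end (apply 1% monthly interest)): balance=$1437.34 total_interest=$37.34
After 8 (deposit($500)): balance=$1937.34 total_interest=$37.34
After 9 (year_end (apply 5% annual interest)): balance=$2034.20 total_interest=$134.20
After 10 (year_end (apply 5% annual interest)): balance=$2135.91 total_interest=$235.91
After 11 (month_end (apply 1% monthly interest)): balance=$2157.26 total_interest=$257.26

Answer: 2157.26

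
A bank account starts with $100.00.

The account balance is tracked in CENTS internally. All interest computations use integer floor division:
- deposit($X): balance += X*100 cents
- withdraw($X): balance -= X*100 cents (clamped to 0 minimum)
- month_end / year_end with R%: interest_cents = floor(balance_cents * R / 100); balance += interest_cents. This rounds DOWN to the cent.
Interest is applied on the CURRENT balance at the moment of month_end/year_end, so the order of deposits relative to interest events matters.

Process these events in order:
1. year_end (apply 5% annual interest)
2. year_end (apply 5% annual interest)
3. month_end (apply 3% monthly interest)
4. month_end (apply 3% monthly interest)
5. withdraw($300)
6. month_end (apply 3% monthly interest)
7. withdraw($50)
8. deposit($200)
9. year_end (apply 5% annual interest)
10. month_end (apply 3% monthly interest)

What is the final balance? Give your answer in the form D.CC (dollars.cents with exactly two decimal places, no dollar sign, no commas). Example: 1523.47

Answer: 216.30

Derivation:
After 1 (year_end (apply 5% annual interest)): balance=$105.00 total_interest=$5.00
After 2 (year_end (apply 5% annual interest)): balance=$110.25 total_interest=$10.25
After 3 (month_end (apply 3% monthly interest)): balance=$113.55 total_interest=$13.55
After 4 (month_end (apply 3% monthly interest)): balance=$116.95 total_interest=$16.95
After 5 (withdraw($300)): balance=$0.00 total_interest=$16.95
After 6 (month_end (apply 3% monthly interest)): balance=$0.00 total_interest=$16.95
After 7 (withdraw($50)): balance=$0.00 total_interest=$16.95
After 8 (deposit($200)): balance=$200.00 total_interest=$16.95
After 9 (year_end (apply 5% annual interest)): balance=$210.00 total_interest=$26.95
After 10 (month_end (apply 3% monthly interest)): balance=$216.30 total_interest=$33.25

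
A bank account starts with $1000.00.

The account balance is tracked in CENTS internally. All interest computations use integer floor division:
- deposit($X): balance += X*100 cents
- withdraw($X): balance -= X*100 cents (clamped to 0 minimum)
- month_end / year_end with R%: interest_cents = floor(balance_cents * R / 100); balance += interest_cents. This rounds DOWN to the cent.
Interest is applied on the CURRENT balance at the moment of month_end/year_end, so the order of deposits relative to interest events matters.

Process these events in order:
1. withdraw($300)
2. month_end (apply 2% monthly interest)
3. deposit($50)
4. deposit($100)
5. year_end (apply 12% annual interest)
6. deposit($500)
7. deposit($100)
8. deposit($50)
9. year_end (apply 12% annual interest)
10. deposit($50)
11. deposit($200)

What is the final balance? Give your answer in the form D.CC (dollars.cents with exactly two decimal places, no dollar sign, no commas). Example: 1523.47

After 1 (withdraw($300)): balance=$700.00 total_interest=$0.00
After 2 (month_end (apply 2% monthly interest)): balance=$714.00 total_interest=$14.00
After 3 (deposit($50)): balance=$764.00 total_interest=$14.00
After 4 (deposit($100)): balance=$864.00 total_interest=$14.00
After 5 (year_end (apply 12% annual interest)): balance=$967.68 total_interest=$117.68
After 6 (deposit($500)): balance=$1467.68 total_interest=$117.68
After 7 (deposit($100)): balance=$1567.68 total_interest=$117.68
After 8 (deposit($50)): balance=$1617.68 total_interest=$117.68
After 9 (year_end (apply 12% annual interest)): balance=$1811.80 total_interest=$311.80
After 10 (deposit($50)): balance=$1861.80 total_interest=$311.80
After 11 (deposit($200)): balance=$2061.80 total_interest=$311.80

Answer: 2061.80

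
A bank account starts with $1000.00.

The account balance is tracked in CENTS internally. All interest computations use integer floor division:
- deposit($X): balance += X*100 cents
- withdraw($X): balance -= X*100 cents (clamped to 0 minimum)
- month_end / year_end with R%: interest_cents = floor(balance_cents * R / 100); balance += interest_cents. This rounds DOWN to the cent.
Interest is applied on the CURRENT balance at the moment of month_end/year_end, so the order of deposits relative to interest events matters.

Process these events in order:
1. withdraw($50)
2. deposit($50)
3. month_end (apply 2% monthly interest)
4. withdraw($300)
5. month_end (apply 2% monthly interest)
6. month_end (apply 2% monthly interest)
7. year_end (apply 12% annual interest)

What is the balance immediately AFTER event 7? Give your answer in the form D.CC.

Answer: 838.96

Derivation:
After 1 (withdraw($50)): balance=$950.00 total_interest=$0.00
After 2 (deposit($50)): balance=$1000.00 total_interest=$0.00
After 3 (month_end (apply 2% monthly interest)): balance=$1020.00 total_interest=$20.00
After 4 (withdraw($300)): balance=$720.00 total_interest=$20.00
After 5 (month_end (apply 2% monthly interest)): balance=$734.40 total_interest=$34.40
After 6 (month_end (apply 2% monthly interest)): balance=$749.08 total_interest=$49.08
After 7 (year_end (apply 12% annual interest)): balance=$838.96 total_interest=$138.96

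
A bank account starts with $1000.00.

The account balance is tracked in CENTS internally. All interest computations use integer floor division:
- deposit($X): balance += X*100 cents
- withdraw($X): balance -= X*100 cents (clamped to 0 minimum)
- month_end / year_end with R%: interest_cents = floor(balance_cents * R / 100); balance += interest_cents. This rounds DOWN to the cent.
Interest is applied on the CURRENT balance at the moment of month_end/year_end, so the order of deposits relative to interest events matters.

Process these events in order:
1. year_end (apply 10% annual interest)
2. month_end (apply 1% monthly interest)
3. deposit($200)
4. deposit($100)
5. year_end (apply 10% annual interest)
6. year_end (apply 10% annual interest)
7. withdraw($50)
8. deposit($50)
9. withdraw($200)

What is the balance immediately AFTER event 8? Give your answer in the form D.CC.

After 1 (year_end (apply 10% annual interest)): balance=$1100.00 total_interest=$100.00
After 2 (month_end (apply 1% monthly interest)): balance=$1111.00 total_interest=$111.00
After 3 (deposit($200)): balance=$1311.00 total_interest=$111.00
After 4 (deposit($100)): balance=$1411.00 total_interest=$111.00
After 5 (year_end (apply 10% annual interest)): balance=$1552.10 total_interest=$252.10
After 6 (year_end (apply 10% annual interest)): balance=$1707.31 total_interest=$407.31
After 7 (withdraw($50)): balance=$1657.31 total_interest=$407.31
After 8 (deposit($50)): balance=$1707.31 total_interest=$407.31

Answer: 1707.31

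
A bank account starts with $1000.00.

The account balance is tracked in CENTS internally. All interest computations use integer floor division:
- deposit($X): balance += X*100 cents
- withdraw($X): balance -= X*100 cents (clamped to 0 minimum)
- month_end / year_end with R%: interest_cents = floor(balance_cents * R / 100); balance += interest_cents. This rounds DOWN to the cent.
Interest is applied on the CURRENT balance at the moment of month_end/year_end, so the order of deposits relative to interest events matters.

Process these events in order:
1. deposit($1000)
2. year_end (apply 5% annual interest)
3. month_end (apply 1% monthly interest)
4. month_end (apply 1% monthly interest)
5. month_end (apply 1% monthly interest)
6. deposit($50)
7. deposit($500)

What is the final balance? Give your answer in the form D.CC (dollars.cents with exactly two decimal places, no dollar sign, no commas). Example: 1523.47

Answer: 2713.63

Derivation:
After 1 (deposit($1000)): balance=$2000.00 total_interest=$0.00
After 2 (year_end (apply 5% annual interest)): balance=$2100.00 total_interest=$100.00
After 3 (month_end (apply 1% monthly interest)): balance=$2121.00 total_interest=$121.00
After 4 (month_end (apply 1% monthly interest)): balance=$2142.21 total_interest=$142.21
After 5 (month_end (apply 1% monthly interest)): balance=$2163.63 total_interest=$163.63
After 6 (deposit($50)): balance=$2213.63 total_interest=$163.63
After 7 (deposit($500)): balance=$2713.63 total_interest=$163.63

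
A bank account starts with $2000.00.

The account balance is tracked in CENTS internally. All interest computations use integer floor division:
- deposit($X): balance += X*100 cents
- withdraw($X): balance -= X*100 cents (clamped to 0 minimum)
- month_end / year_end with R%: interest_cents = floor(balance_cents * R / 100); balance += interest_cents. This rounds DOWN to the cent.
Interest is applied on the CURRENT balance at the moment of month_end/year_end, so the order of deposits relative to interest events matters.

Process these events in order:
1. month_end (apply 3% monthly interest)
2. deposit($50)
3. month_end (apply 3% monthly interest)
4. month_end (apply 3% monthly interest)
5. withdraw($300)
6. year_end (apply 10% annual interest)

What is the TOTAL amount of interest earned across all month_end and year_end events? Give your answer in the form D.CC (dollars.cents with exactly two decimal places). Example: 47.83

After 1 (month_end (apply 3% monthly interest)): balance=$2060.00 total_interest=$60.00
After 2 (deposit($50)): balance=$2110.00 total_interest=$60.00
After 3 (month_end (apply 3% monthly interest)): balance=$2173.30 total_interest=$123.30
After 4 (month_end (apply 3% monthly interest)): balance=$2238.49 total_interest=$188.49
After 5 (withdraw($300)): balance=$1938.49 total_interest=$188.49
After 6 (year_end (apply 10% annual interest)): balance=$2132.33 total_interest=$382.33

Answer: 382.33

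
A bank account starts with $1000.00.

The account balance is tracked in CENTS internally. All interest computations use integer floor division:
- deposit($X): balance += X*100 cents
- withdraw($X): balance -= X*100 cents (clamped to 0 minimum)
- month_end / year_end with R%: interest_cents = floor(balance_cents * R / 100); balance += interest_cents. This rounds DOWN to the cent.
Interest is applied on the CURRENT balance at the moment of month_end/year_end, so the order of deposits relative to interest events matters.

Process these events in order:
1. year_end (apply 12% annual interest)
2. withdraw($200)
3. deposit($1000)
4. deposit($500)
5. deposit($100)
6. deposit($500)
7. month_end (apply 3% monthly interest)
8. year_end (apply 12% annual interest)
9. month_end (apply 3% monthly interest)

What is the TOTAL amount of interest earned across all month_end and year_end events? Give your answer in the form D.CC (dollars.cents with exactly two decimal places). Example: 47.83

After 1 (year_end (apply 12% annual interest)): balance=$1120.00 total_interest=$120.00
After 2 (withdraw($200)): balance=$920.00 total_interest=$120.00
After 3 (deposit($1000)): balance=$1920.00 total_interest=$120.00
After 4 (deposit($500)): balance=$2420.00 total_interest=$120.00
After 5 (deposit($100)): balance=$2520.00 total_interest=$120.00
After 6 (deposit($500)): balance=$3020.00 total_interest=$120.00
After 7 (month_end (apply 3% monthly interest)): balance=$3110.60 total_interest=$210.60
After 8 (year_end (apply 12% annual interest)): balance=$3483.87 total_interest=$583.87
After 9 (month_end (apply 3% monthly interest)): balance=$3588.38 total_interest=$688.38

Answer: 688.38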